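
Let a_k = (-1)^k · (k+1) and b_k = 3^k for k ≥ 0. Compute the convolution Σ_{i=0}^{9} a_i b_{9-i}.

11069

Write out a_i and b_{9-i} for i = 0,…,9 and sum the products.
Σ = 1·19683 − 2·6561 + 3·2187 − 4·729 + 5·243 − 6·81 + 7·27 − 8·9 + 9·3 − 10·1 = 11069.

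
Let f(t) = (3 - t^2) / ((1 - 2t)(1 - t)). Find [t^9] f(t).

The denominator gives the recurrence a_n = 3a_(n−1) − 2a_(n−2) for n ≥ 3; the numerator fixes a_0 = 3, a_1 = 9, a_2 = 20.
Iterating: 3, 9, 20, 42, 86, 174, 350, 702, 1406, 2814, so a_9 = 2814.

2814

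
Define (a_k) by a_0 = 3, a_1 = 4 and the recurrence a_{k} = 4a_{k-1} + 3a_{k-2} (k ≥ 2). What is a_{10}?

5254921

The ordinary generating function has denominator 1 - 4y - 3y^2.
Iterating the recurrence: a_0,…,a_{10} = 3, 4, 25, 112, 523, 2428, 11281, 52408, 243475, 1131124, 5254921.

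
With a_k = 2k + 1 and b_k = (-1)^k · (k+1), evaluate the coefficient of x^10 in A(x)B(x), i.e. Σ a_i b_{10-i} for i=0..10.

6

The convolution is the x^10 coefficient of A(x)B(x).
Σ = 1·11 + 3·(-10) + 5·9 + 7·(-8) + 9·7 + 11·(-6) + 13·5 + 15·(-4) + 17·3 + 19·(-2) + 21·1 = 6.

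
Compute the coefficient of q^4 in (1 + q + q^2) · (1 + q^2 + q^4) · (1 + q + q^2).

5

(1 + q + q^2) has coefficients 1,1,1 for degrees 0…2.
(1 + q^2 + q^4) has coefficients 1,0,1,0,1 for degrees 0…4.
Finally multiplying by (1 + q + q^2), the product of all factors after the first has coefficients 1,1,2,1,2 for degrees 0…4.
[q^4] = 1·2 + 1·1 + 1·2 = 5.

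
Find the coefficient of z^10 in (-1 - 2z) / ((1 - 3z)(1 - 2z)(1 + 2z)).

-175099

The denominator gives the recurrence a_n = 3a_(n−1) + 4a_(n−2) − 12a_(n−3) for n ≥ 3; the numerator fixes a_0 = -1, a_1 = -5, a_2 = -19.
Iterating: -1, -5, -19, -65, -211, -665, -2059, -6305, -19171, -58025, -175099, so a_10 = -175099.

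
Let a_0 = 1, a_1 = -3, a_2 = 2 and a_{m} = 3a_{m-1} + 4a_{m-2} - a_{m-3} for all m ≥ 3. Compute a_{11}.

-209762

The ordinary generating function has denominator 1 - 3y - 4y^2 + y^3.
Iterating the recurrence: a_0,…,a_{11} = 1, -3, 2, -7, -10, -60, -213, -869, -3399, -13460, -53107, -209762.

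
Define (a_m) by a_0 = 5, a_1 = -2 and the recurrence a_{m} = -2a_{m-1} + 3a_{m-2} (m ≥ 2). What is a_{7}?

-3824

The ordinary generating function has denominator 1 + 2q - 3q^2.
Iterating the recurrence: a_0,…,a_{7} = 5, -2, 19, -44, 145, -422, 1279, -3824.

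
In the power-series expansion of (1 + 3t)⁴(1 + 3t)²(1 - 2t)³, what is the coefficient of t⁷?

3402

(1 + 3t)⁴ has coefficients 1,12,54,108,81 for degrees 0…4.
(1 + 3t)² has coefficients 1,6,9,0,0,0,0,0 for degrees 0…7.
Finally multiplying by (1 - 2t)³, the product of all factors after the first has coefficients 1,0,-15,10,60,-72,0,0 for degrees 0…7.
[t⁷] = 1·0 + 12·0 + 54·(-72) + 108·60 + 81·10 = 3402.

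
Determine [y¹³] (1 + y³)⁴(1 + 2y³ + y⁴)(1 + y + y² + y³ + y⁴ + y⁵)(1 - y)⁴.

10

(1 + y³)⁴ has coefficients 1,0,0,4,0,0,6,0,0,4,0,0,1 for degrees 0…12.
(1 + 2y³ + y⁴) has coefficients 1,0,0,2,1,0,0,0,0,0,0,0,0,0 for degrees 0…13.
Multiplying by (1 + y + y² + y³ + y⁴ + y⁵) gives running coefficients 1,1,1,3,4,4,3,3,3,1,0,0,0,0 for degrees 0…13.
Finally multiplying by (1 - y)⁴, the product of all factors after the first has coefficients 1,-3,3,1,-5,3,0,2,-3,-1,5,-3,-1,1 for degrees 0…13.
[y¹³] = 1·1 + 4·5 + 6·2 + 4·(-5) + 1·(-3) = 10.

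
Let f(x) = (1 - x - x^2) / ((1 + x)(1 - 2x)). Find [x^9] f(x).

85

The denominator gives the recurrence a_n = a_(n−1) + 2a_(n−2) for n ≥ 3; the numerator fixes a_0 = 1, a_1 = 0, a_2 = 1.
Iterating: 1, 0, 1, 1, 3, 5, 11, 21, 43, 85, so a_9 = 85.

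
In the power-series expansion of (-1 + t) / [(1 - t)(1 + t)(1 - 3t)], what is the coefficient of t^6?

-547

Partial fractions give a closed form: a_n = (-1/4)·(-1)^n + (-3/4)·3^n.
At n = 6: a_6 = -547.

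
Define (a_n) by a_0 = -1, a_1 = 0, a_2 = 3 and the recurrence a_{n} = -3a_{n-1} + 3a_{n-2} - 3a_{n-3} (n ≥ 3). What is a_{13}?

The ordinary generating function has denominator 1 + 3z - 3z^2 + 3z^3.
Iterating the recurrence: a_0,…,a_{13} = -1, 0, 3, -6, 27, -108, 423, -1674, 6615, -26136, 103275, -408078, 1612467, -6371460.

-6371460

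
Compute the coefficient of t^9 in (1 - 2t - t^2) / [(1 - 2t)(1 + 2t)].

The denominator gives the recurrence a_n = 4a_(n−2) for n ≥ 3; the numerator fixes a_0 = 1, a_1 = -2, a_2 = 3.
Iterating: 1, -2, 3, -8, 12, -32, 48, -128, 192, -512, so a_9 = -512.

-512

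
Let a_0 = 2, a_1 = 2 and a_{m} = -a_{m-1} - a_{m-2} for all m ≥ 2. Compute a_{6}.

2

The ordinary generating function has denominator 1 + x + x^2.
Iterating the recurrence: a_0,…,a_{6} = 2, 2, -4, 2, 2, -4, 2.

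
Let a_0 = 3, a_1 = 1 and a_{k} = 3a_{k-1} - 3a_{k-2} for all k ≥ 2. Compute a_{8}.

162

The ordinary generating function has denominator 1 - 3x + 3x^2.
Iterating the recurrence: a_0,…,a_{8} = 3, 1, -6, -21, -45, -72, -81, -27, 162.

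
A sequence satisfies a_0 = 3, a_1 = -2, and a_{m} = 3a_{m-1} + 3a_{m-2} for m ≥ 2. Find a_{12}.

719523

The ordinary generating function has denominator 1 - 3x - 3x^2.
Iterating the recurrence: a_0,…,a_{12} = 3, -2, 3, 3, 18, 63, 243, 918, 3483, 13203, 50058, 189783, 719523.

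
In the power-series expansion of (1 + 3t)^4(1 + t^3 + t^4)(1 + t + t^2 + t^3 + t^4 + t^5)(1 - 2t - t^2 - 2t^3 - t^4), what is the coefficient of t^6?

(1 + 3t)^4 has coefficients 1,12,54,108,81 for degrees 0…4.
(1 + t^3 + t^4) has coefficients 1,0,0,1,1,0,0 for degrees 0…6.
Multiplying by (1 + t + t^2 + t^3 + t^4 + t^5) gives running coefficients 1,1,1,2,3,3,2 for degrees 0…6.
Finally multiplying by (1 - 2t - t^2 - 2t^3 - t^4), the product of all factors after the first has coefficients 1,-1,-2,-3,-5,-8,-12 for degrees 0…6.
[t^6] = 1·(-12) + 12·(-8) + 54·(-5) + 108·(-3) + 81·(-2) = -864.

-864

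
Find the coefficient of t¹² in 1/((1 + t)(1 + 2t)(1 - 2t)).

The denominator gives the recurrence a_n = −a_(n−1) + 4a_(n−2) + 4a_(n−3) for n ≥ 3; the numerator fixes a_0 = 1, a_1 = -1, a_2 = 5.
Iterating: 1, -1, 5, -5, 21, -21, 85, -85, 341, -341, 1365, -1365, 5461, so a_12 = 5461.

5461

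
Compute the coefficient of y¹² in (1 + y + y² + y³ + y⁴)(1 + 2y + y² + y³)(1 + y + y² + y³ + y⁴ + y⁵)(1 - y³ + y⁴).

(1 + y + y² + y³ + y⁴) has coefficients 1,1,1,1,1 for degrees 0…4.
(1 + 2y + y² + y³) has coefficients 1,2,1,1,0,0,0,0,0,0,0,0,0 for degrees 0…12.
Multiplying by (1 + y + y² + y³ + y⁴ + y⁵) gives running coefficients 1,3,4,5,5,5,4,2,1,0,0,0,0 for degrees 0…12.
Finally multiplying by (1 - y³ + y⁴), the product of all factors after the first has coefficients 1,3,4,4,3,4,3,2,1,1,2,1,1 for degrees 0…12.
[y¹²] = 1·1 + 1·1 + 1·2 + 1·1 + 1·1 = 6.

6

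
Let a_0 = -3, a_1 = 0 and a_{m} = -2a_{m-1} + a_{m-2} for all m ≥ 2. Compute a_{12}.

The ordinary generating function has denominator 1 + 2q - q^2.
Iterating the recurrence: a_0,…,a_{12} = -3, 0, -3, 6, -15, 36, -87, 210, -507, 1224, -2955, 7134, -17223.

-17223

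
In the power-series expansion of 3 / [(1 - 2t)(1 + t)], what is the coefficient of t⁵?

Partial fractions give a closed form: a_n = (2)·2^n + (1)·(-1)^n.
At n = 5: a_5 = 63.

63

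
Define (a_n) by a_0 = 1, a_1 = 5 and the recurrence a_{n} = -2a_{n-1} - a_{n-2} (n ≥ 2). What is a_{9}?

53

The ordinary generating function has denominator 1 + 2z + z^2.
Iterating the recurrence: a_0,…,a_{9} = 1, 5, -11, 17, -23, 29, -35, 41, -47, 53.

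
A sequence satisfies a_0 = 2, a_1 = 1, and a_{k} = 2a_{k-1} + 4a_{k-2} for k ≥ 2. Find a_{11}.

316416

The ordinary generating function has denominator 1 - 2t - 4t^2.
Iterating the recurrence: a_0,…,a_{11} = 2, 1, 10, 24, 88, 272, 896, 2880, 9344, 30208, 97792, 316416.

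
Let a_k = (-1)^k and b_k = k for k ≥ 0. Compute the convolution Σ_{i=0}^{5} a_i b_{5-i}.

This is [x^5] in the product of the two ordinary generating functions.
Σ = 1·5 − 1·4 + 1·3 − 1·2 + 1·1 − 1·0 = 3.

3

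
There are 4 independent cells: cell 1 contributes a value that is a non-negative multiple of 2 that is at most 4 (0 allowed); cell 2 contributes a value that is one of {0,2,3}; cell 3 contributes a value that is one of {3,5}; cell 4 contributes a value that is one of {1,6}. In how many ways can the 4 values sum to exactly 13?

5

The generating function for the choices is (1 + t^2 + t^4)·(1 + t^2 + t^3)·(t^3 + t^5)·(t + t^6); the count is [t^13].
(1 + t^2 + t^4) has coefficients 1,0,1,0,1 for degrees 0…4.
(1 + t^2 + t^3) has coefficients 1,0,1,1,0,0,0,0,0,0,0,0,0,0 for degrees 0…13.
Multiplying by (t^3 + t^5) gives running coefficients 0,0,0,1,0,2,1,1,1,0,0,0,0,0 for degrees 0…13.
Finally multiplying by (t + t^6), the product of all factors after the first has coefficients 0,0,0,0,1,0,2,1,1,2,0,2,1,1 for degrees 0…13.
[t^13] = 1·1 + 1·2 + 1·2 = 5.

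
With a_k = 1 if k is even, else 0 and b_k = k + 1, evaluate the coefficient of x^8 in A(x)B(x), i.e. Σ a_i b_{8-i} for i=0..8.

Write out a_i and b_{8-i} for i = 0,…,8 and sum the products.
Σ = 1·9 + 0·8 + 1·7 + 0·6 + 1·5 + 0·4 + 1·3 + 0·2 + 1·1 = 25.

25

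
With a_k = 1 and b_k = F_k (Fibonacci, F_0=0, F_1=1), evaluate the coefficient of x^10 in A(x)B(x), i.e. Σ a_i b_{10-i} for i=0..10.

143

The convolution is the x^10 coefficient of A(x)B(x).
Σ = 1·55 + 1·34 + 1·21 + 1·13 + 1·8 + 1·5 + 1·3 + 1·2 + 1·1 + 1·1 + 1·0 = 143.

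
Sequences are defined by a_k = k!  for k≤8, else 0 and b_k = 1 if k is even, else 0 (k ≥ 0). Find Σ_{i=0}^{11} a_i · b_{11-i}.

5167

The convolution is the x^11 coefficient of A(x)B(x).
Σ = 1·0 + 1·1 + 2·0 + 6·1 + 24·0 + 120·1 + 720·0 + 5040·1 + 40320·0 + 0·1 + 0·0 + 0·1 = 5167.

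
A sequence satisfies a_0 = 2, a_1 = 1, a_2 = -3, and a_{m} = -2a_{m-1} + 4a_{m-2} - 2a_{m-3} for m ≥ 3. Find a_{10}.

-35832

The ordinary generating function has denominator 1 + 2y - 4y^2 + 2y^3.
Iterating the recurrence: a_0,…,a_{10} = 2, 1, -3, 6, -26, 82, -280, 940, -3164, 10648, -35832.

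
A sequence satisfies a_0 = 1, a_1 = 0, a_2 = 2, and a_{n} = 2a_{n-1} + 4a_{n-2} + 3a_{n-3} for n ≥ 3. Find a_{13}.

1463592

The ordinary generating function has denominator 1 - 2z - 4z^2 - 3z^3.
Iterating the recurrence: a_0,…,a_{13} = 1, 0, 2, 7, 22, 78, 265, 908, 3110, 10647, 36458, 124834, 427441, 1463592.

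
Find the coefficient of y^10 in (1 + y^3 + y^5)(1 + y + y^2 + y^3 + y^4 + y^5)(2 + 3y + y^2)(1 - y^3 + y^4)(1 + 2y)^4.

825

(1 + y^3 + y^5) has coefficients 1,0,0,1,0,1 for degrees 0…5.
(1 + y + y^2 + y^3 + y^4 + y^5) has coefficients 1,1,1,1,1,1,0,0,0,0,0 for degrees 0…10.
Multiplying by (2 + 3y + y^2) gives running coefficients 2,5,6,6,6,6,4,1,0,0,0 for degrees 0…10.
Multiplying by (1 - y^3 + y^4) gives running coefficients 2,5,6,4,3,5,4,1,0,2,3 for degrees 0…10.
Finally multiplying by (1 + 2y)^4, the product of all factors after the first has coefficients 2,21,94,236,371,397,340,313,312,234,115 for degrees 0…10.
[y^10] = 1·115 + 1·313 + 1·397 = 825.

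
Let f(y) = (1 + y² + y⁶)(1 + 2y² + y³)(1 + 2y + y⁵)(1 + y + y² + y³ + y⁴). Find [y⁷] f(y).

(1 + y² + y⁶) has coefficients 1,0,1,0,0,0,1 for degrees 0…6.
(1 + 2y² + y³) has coefficients 1,0,2,1,0,0,0,0 for degrees 0…7.
Multiplying by (1 + 2y + y⁵) gives running coefficients 1,2,2,5,2,1,0,2 for degrees 0…7.
Finally multiplying by (1 + y + y² + y³ + y⁴), the product of all factors after the first has coefficients 1,3,5,10,12,12,10,10 for degrees 0…7.
[y⁷] = 1·10 + 1·12 + 1·3 = 25.

25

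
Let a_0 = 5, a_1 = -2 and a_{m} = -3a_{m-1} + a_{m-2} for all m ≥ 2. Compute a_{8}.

The ordinary generating function has denominator 1 + 3z - z^2.
Iterating the recurrence: a_0,…,a_{8} = 5, -2, 11, -35, 116, -383, 1265, -4178, 13799.

13799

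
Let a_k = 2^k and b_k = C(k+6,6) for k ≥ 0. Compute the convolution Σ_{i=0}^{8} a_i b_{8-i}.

22819

Write out a_i and b_{8-i} for i = 0,…,8 and sum the products.
Σ = 1·3003 + 2·1716 + 4·924 + 8·462 + 16·210 + 32·84 + 64·28 + 128·7 + 256·1 = 22819.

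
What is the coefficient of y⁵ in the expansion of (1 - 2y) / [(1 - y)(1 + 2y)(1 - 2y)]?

-21

Partial fractions give a closed form: a_n = (1/3)·1^n + (2/3)·(-2)^n.
At n = 5: a_5 = -21.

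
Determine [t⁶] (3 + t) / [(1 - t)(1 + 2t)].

108

The denominator gives the recurrence a_n = −a_(n−1) + 2a_(n−2) for n ≥ 3; the numerator fixes a_0 = 3, a_1 = -2, a_2 = 8.
Iterating: 3, -2, 8, -12, 28, -52, 108, so a_6 = 108.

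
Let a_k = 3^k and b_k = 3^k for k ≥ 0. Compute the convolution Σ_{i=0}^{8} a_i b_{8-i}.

This is [x^8] in the product of the two ordinary generating functions.
Σ = 1·6561 + 3·2187 + 9·729 + 27·243 + 81·81 + 243·27 + 729·9 + 2187·3 + 6561·1 = 59049.

59049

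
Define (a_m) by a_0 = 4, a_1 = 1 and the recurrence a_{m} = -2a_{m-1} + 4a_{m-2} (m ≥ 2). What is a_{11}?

-359424

The ordinary generating function has denominator 1 + 2x - 4x^2.
Iterating the recurrence: a_0,…,a_{11} = 4, 1, 14, -24, 104, -304, 1024, -3264, 10624, -34304, 111104, -359424.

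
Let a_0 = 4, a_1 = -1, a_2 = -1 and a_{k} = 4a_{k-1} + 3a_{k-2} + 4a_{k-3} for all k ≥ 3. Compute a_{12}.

8268269

The ordinary generating function has denominator 1 - 4z - 3z^2 - 4z^3.
Iterating the recurrence: a_0,…,a_{12} = 4, -1, -1, 9, 29, 139, 679, 3249, 15589, 74819, 359039, 1722969, 8268269.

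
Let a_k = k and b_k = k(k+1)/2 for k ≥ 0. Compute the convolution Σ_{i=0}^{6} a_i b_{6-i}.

70

Write out a_i and b_{6-i} for i = 0,…,6 and sum the products.
Σ = 0·21 + 1·15 + 2·10 + 3·6 + 4·3 + 5·1 + 6·0 = 70.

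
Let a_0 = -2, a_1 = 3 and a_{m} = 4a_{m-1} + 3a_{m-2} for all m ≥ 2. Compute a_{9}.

325491

The ordinary generating function has denominator 1 - 4t - 3t^2.
Iterating the recurrence: a_0,…,a_{9} = -2, 3, 6, 33, 150, 699, 3246, 15081, 70062, 325491.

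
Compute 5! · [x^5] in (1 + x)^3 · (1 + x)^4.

The EGF product rule gives c_5 = Σ_{k_1+k_2=5} C(5; k_1,k_2) · ∏ g_i(k_i), where (1+x)^3 gives the falling factorial (3)_k; (1+x)^4 gives the falling factorial (4)_k.
g_1(k) for k = 0…5: 1, 3, 6, 6, 0, 0.
g_2(k) for k = 0…5: 1, 4, 12, 24, 24, 0.
c_5 = Σ_k C(5,k)·g_1(k)·g_2(5−k) = 5·3·24 + 10·6·24 + 10·6·12 = 360 + 1440 + 720 = 2520.

2520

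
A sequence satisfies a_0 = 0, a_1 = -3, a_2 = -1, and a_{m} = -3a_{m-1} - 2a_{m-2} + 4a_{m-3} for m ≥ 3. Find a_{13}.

The ordinary generating function has denominator 1 + 3q + 2q^2 - 4q^3.
Iterating the recurrence: a_0,…,a_{13} = 0, -3, -1, 9, -37, 89, -157, 145, 235, -1623, 4979, -10751, 15803, -5991.

-5991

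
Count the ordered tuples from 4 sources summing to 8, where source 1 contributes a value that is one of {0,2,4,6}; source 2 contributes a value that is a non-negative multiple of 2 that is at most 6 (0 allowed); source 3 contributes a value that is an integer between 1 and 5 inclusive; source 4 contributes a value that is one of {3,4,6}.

10

The generating function for the choices is (1 + q² + q⁴ + q⁶)·(1 + q² + q⁴ + q⁶)·(q + q² + q³ + q⁴ + q⁵)·(q³ + q⁴ + q⁶); the count is [q⁸].
(1 + q² + q⁴ + q⁶) has coefficients 1,0,1,0,1,0,1 for degrees 0…6.
(1 + q² + q⁴ + q⁶) has coefficients 1,0,1,0,1,0,1,0,0 for degrees 0…8.
Multiplying by (q + q² + q³ + q⁴ + q⁵) gives running coefficients 0,1,1,2,2,3,2,3,2 for degrees 0…8.
Finally multiplying by (q³ + q⁴ + q⁶), the product of all factors after the first has coefficients 0,0,0,0,1,2,3,5,6 for degrees 0…8.
[q⁸] = 1·6 + 1·3 + 1·1 + 1·0 = 10.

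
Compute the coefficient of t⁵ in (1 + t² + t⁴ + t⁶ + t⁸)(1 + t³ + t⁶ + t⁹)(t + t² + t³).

3

(1 + t² + t⁴ + t⁶ + t⁸) has coefficients 1,0,1,0,1,0 for degrees 0…5.
(1 + t³ + t⁶ + t⁹) has coefficients 1,0,0,1,0,0 for degrees 0…5.
Finally multiplying by (t + t² + t³), the product of all factors after the first has coefficients 0,1,1,1,1,1 for degrees 0…5.
[t⁵] = 1·1 + 1·1 + 1·1 = 3.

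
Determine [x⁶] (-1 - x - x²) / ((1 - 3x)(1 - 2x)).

-2935

The denominator gives the recurrence a_n = 5a_(n−1) − 6a_(n−2) for n ≥ 3; the numerator fixes a_0 = -1, a_1 = -6, a_2 = -25.
Iterating: -1, -6, -25, -89, -295, -941, -2935, so a_6 = -2935.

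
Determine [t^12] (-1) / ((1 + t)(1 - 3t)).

The denominator gives the recurrence a_n = 2a_(n−1) + 3a_(n−2) for n ≥ 3; the numerator fixes a_0 = -1, a_1 = -2, a_2 = -7.
Iterating: -1, -2, -7, -20, -61, -182, -547, -1640, -4921, -14762, -44287, -132860, -398581, so a_12 = -398581.

-398581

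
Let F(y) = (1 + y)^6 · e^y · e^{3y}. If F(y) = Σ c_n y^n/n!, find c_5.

55024

The EGF product rule gives c_5 = Σ_{k_1+k_2+k_3=5} C(5; k_1,k_2,k_3) · ∏ g_i(k_i), where (1+y)^6 gives the falling factorial (6)_k; e^y gives (1)^k; e^{3y} gives (3)^k.
g_1(k) for k = 0…5: 1, 6, 30, 120, 360, 720.
g_2(k) for k = 0…5: 1, 1, 1, 1, 1, 1.
g_3(k) for k = 0…5: 1, 3, 9, 27, 81, 243.
First combine the last two factors: h(k) = Σ_j C(k,j)·g_2(j)·g_3(k−j) for k = 0…5: 1, 4, 16, 64, 256, 1024.
c_5 = Σ_k C(5,k)·g_1(k)·h(5−k) = 1·1·1024 + 5·6·256 + 10·30·64 + 10·120·16 + 5·360·4 + 1·720·1 = 1024 + 7680 + 19200 + 19200 + 7200 + 720 = 55024.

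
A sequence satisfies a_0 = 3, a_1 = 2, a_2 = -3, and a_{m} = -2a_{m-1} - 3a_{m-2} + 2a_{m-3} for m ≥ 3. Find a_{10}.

-731

The ordinary generating function has denominator 1 + 2q + 3q^2 - 2q^3.
Iterating the recurrence: a_0,…,a_{10} = 3, 2, -3, 6, 1, -26, 61, -42, -151, 550, -731.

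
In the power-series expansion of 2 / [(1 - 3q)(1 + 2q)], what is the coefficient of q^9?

The denominator gives the recurrence a_n = a_(n−1) + 6a_(n−2) for n ≥ 2; the numerator fixes a_0 = 2, a_1 = 2.
Iterating: 2, 2, 14, 26, 110, 266, 926, 2522, 8078, 23210, so a_9 = 23210.

23210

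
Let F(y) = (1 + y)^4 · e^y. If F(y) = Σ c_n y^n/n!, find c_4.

209

The EGF product rule gives c_4 = Σ_{k_1+k_2=4} C(4; k_1,k_2) · ∏ g_i(k_i), where (1+y)^4 gives the falling factorial (4)_k; e^y gives (1)^k.
g_1(k) for k = 0…4: 1, 4, 12, 24, 24.
g_2(k) for k = 0…4: 1, 1, 1, 1, 1.
c_4 = Σ_k C(4,k)·g_1(k)·g_2(4−k) = 1·1·1 + 4·4·1 + 6·12·1 + 4·24·1 + 1·24·1 = 1 + 16 + 72 + 96 + 24 = 209.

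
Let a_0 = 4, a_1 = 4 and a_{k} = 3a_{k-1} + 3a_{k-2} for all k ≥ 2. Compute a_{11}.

3637224

The ordinary generating function has denominator 1 - 3y - 3y^2.
Iterating the recurrence: a_0,…,a_{11} = 4, 4, 24, 84, 324, 1224, 4644, 17604, 66744, 253044, 959364, 3637224.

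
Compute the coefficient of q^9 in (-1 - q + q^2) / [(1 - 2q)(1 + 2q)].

-256

The denominator gives the recurrence a_n = 4a_(n−2) for n ≥ 3; the numerator fixes a_0 = -1, a_1 = -1, a_2 = -3.
Iterating: -1, -1, -3, -4, -12, -16, -48, -64, -192, -256, so a_9 = -256.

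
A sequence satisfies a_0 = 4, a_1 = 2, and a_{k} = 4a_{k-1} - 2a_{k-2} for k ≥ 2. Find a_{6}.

The ordinary generating function has denominator 1 - 4x + 2x^2.
Iterating the recurrence: a_0,…,a_{6} = 4, 2, 0, -4, -16, -56, -192.

-192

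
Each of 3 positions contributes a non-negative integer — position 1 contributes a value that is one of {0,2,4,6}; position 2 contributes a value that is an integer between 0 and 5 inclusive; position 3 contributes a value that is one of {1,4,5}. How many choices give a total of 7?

The generating function for the choices is (1 + q² + q⁴ + q⁶)·(1 + q + q² + q³ + q⁴ + q⁵)·(q + q⁴ + q⁵); the count is [q⁷].
(1 + q² + q⁴ + q⁶) has coefficients 1,0,1,0,1,0,1 for degrees 0…6.
(1 + q + q² + q³ + q⁴ + q⁵) has coefficients 1,1,1,1,1,1,0,0 for degrees 0…7.
Finally multiplying by (q + q⁴ + q⁵), the product of all factors after the first has coefficients 0,1,1,1,2,3,3,2 for degrees 0…7.
[q⁷] = 1·2 + 1·3 + 1·1 + 1·1 = 7.

7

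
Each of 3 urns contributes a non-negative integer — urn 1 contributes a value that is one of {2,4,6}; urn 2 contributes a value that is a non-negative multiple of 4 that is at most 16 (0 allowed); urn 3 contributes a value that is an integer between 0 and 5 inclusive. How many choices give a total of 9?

4

The generating function for the choices is (x² + x⁴ + x⁶)·(1 + x⁴ + x⁸ + x¹² + x¹⁶)·(1 + x + x² + x³ + x⁴ + x⁵); the count is [x⁹].
(x² + x⁴ + x⁶) has coefficients 0,0,1,0,1,0,1 for degrees 0…6.
(1 + x⁴ + x⁸ + x¹² + x¹⁶) has coefficients 1,0,0,0,1,0,0,0,1,0 for degrees 0…9.
Finally multiplying by (1 + x + x² + x³ + x⁴ + x⁵), the product of all factors after the first has coefficients 1,1,1,1,2,2,1,1,2,2 for degrees 0…9.
[x⁹] = 1·1 + 1·2 + 1·1 = 4.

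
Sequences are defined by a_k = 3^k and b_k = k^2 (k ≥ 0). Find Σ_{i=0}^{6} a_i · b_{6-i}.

1065

The convolution is the t^6 coefficient of A(t)B(t).
Σ = 1·36 + 3·25 + 9·16 + 27·9 + 81·4 + 243·1 + 729·0 = 1065.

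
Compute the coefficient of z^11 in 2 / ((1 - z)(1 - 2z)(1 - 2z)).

The denominator gives the recurrence a_n = 5a_(n−1) − 8a_(n−2) + 4a_(n−3) for n ≥ 3; the numerator fixes a_0 = 2, a_1 = 10, a_2 = 34.
Iterating: 2, 10, 34, 98, 258, 642, 1538, 3586, 8194, 18434, 40962, 90114, so a_11 = 90114.

90114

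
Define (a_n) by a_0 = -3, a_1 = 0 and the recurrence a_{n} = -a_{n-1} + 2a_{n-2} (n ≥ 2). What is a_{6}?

The ordinary generating function has denominator 1 + q - 2q^2.
Iterating the recurrence: a_0,…,a_{6} = -3, 0, -6, 6, -18, 30, -66.

-66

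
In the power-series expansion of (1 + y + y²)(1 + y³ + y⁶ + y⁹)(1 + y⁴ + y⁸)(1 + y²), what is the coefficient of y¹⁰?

6

(1 + y + y²) has coefficients 1,1,1 for degrees 0…2.
(1 + y³ + y⁶ + y⁹) has coefficients 1,0,0,1,0,0,1,0,0,1,0 for degrees 0…10.
Multiplying by (1 + y⁴ + y⁸) gives running coefficients 1,0,0,1,1,0,1,1,1,1,1 for degrees 0…10.
Finally multiplying by (1 + y²), the product of all factors after the first has coefficients 1,0,1,1,1,1,2,1,2,2,2 for degrees 0…10.
[y¹⁰] = 1·2 + 1·2 + 1·2 = 6.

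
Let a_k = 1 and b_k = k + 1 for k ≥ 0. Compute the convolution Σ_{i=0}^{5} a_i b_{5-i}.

21

Write out a_i and b_{5-i} for i = 0,…,5 and sum the products.
Σ = 1·6 + 1·5 + 1·4 + 1·3 + 1·2 + 1·1 = 21.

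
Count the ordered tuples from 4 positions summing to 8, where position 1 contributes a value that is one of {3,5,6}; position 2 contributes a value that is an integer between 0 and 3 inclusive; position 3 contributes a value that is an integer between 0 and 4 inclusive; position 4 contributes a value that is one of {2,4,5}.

10

The generating function for the choices is (t^3 + t^5 + t^6)·(1 + t + t^2 + t^3)·(1 + t + t^2 + t^3 + t^4)·(t^2 + t^4 + t^5); the count is [t^8].
(t^3 + t^5 + t^6) has coefficients 0,0,0,1,0,1,1 for degrees 0…6.
(1 + t + t^2 + t^3) has coefficients 1,1,1,1,0,0,0,0,0 for degrees 0…8.
Multiplying by (1 + t + t^2 + t^3 + t^4) gives running coefficients 1,2,3,4,4,3,2,1,0 for degrees 0…8.
Finally multiplying by (t^2 + t^4 + t^5), the product of all factors after the first has coefficients 0,0,1,2,4,7,9,10,10 for degrees 0…8.
[t^8] = 1·7 + 1·2 + 1·1 = 10.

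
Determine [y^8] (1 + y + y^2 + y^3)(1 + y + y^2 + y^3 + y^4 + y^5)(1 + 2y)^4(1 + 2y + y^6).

(1 + y + y^2 + y^3) has coefficients 1,1,1,1 for degrees 0…3.
(1 + y + y^2 + y^3 + y^4 + y^5) has coefficients 1,1,1,1,1,1,0,0,0 for degrees 0…8.
Multiplying by (1 + 2y)^4 gives running coefficients 1,9,33,65,81,81,80,72,48 for degrees 0…8.
Finally multiplying by (1 + 2y + y^6), the product of all factors after the first has coefficients 1,11,51,131,211,243,243,241,225 for degrees 0…8.
[y^8] = 1·225 + 1·241 + 1·243 + 1·243 = 952.

952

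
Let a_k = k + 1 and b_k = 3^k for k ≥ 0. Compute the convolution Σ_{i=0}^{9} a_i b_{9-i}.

44281

This is [x^9] in the product of the two ordinary generating functions.
Σ = 1·19683 + 2·6561 + 3·2187 + 4·729 + 5·243 + 6·81 + 7·27 + 8·9 + 9·3 + 10·1 = 44281.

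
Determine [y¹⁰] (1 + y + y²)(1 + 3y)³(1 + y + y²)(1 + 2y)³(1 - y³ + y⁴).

(1 + y + y²) has coefficients 1,1,1 for degrees 0…2.
(1 + 3y)³ has coefficients 1,9,27,27,0,0,0,0,0,0,0 for degrees 0…10.
Multiplying by (1 + y + y²) gives running coefficients 1,10,37,63,54,27,0,0,0,0,0 for degrees 0…10.
Multiplying by (1 + 2y)³ gives running coefficients 1,16,109,413,956,1403,1314,756,216,0,0 for degrees 0…10.
Finally multiplying by (1 - y³ + y⁴), the product of all factors after the first has coefficients 1,16,109,412,941,1310,1010,213,-231,89,558 for degrees 0…10.
[y¹⁰] = 1·558 + 1·89 + 1·(-231) = 416.

416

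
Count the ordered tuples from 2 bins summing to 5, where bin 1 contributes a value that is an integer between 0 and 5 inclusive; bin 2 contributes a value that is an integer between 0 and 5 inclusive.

The generating function for the choices is (1 + y + y^2 + y^3 + y^4 + y^5)·(1 + y + y^2 + y^3 + y^4 + y^5); the count is [y^5].
(1 + y + y^2 + y^3 + y^4 + y^5) has coefficients 1,1,1,1,1,1 for degrees 0…5.
(1 + y + y^2 + y^3 + y^4 + y^5) has coefficients 1,1,1,1,1,1 for degrees 0…5.
[y^5] = 1·1 + 1·1 + 1·1 + 1·1 + 1·1 + 1·1 = 6.

6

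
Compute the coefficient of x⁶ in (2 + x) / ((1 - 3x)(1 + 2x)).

Partial fractions give a closed form: a_n = (7/5)·3^n + (3/5)·(-2)^n.
At n = 6: a_6 = 1059.

1059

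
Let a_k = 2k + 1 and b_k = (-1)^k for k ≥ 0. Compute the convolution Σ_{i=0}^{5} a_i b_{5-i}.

6

This is [x^5] in the product of the two ordinary generating functions.
Σ = 1·(-1) + 3·1 + 5·(-1) + 7·1 + 9·(-1) + 11·1 = 6.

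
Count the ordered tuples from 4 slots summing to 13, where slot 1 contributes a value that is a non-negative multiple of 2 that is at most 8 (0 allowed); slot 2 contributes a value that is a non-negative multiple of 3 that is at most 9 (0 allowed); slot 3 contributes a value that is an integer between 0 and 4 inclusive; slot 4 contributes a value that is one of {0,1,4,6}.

29

The generating function for the choices is (1 + y^2 + y^4 + y^6 + y^8)·(1 + y^3 + y^6 + y^9)·(1 + y + y^2 + y^3 + y^4)·(1 + y + y^4 + y^6); the count is [y^13].
(1 + y^2 + y^4 + y^6 + y^8) has coefficients 1,0,1,0,1,0,1,0,1 for degrees 0…8.
(1 + y^3 + y^6 + y^9) has coefficients 1,0,0,1,0,0,1,0,0,1,0,0,0,0 for degrees 0…13.
Multiplying by (1 + y + y^2 + y^3 + y^4) gives running coefficients 1,1,1,2,2,1,2,2,1,2,2,1,1,1 for degrees 0…13.
Finally multiplying by (1 + y + y^4 + y^6), the product of all factors after the first has coefficients 1,2,2,3,5,4,5,7,6,6,8,6,5,6 for degrees 0…13.
[y^13] = 1·6 + 1·6 + 1·6 + 1·7 + 1·4 = 29.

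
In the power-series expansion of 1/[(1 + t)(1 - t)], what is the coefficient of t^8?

1

Partial fractions give a closed form: a_n = (1/2)·(-1)^n + (1/2)·1^n.
At n = 8: a_8 = 1.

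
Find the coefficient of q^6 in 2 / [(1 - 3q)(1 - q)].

Partial fractions give a closed form: a_n = (3)·3^n + (-1)·1^n.
At n = 6: a_6 = 2186.

2186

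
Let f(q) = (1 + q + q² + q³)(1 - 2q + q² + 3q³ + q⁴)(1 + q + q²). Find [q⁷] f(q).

(1 + q + q² + q³) has coefficients 1,1,1,1 for degrees 0…3.
(1 - 2q + q² + 3q³ + q⁴) has coefficients 1,-2,1,3,1,0,0,0 for degrees 0…7.
Finally multiplying by (1 + q + q²), the product of all factors after the first has coefficients 1,-1,0,2,5,4,1,0 for degrees 0…7.
[q⁷] = 1·0 + 1·1 + 1·4 + 1·5 = 10.

10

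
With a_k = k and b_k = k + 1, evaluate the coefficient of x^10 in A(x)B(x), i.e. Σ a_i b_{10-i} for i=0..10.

220

Write out a_i and b_{10-i} for i = 0,…,10 and sum the products.
Σ = 0·11 + 1·10 + 2·9 + 3·8 + 4·7 + 5·6 + 6·5 + 7·4 + 8·3 + 9·2 + 10·1 = 220.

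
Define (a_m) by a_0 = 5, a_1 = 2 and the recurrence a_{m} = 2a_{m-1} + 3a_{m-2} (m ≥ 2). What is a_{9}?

34442

The ordinary generating function has denominator 1 - 2x - 3x^2.
Iterating the recurrence: a_0,…,a_{9} = 5, 2, 19, 44, 145, 422, 1279, 3824, 11485, 34442.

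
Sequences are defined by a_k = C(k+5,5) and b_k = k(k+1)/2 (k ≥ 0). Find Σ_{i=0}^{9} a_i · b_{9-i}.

This is [x^9] in the product of the two ordinary generating functions.
Σ = 1·45 + 6·36 + 21·28 + 56·21 + 126·15 + 252·10 + 462·6 + 792·3 + 1287·1 + 2002·0 = 12870.

12870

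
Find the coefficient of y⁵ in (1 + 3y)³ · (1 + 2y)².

108

(1 + 3y)³ has coefficients 1,9,27,27 for degrees 0…3.
(1 + 2y)² has coefficients 1,4,4,0,0,0 for degrees 0…5.
[y⁵] = 1·0 + 9·0 + 27·0 + 27·4 = 108.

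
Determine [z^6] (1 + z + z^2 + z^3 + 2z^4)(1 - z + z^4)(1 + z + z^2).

2

(1 + z + z^2 + z^3 + 2z^4) has coefficients 1,1,1,1,2 for degrees 0…4.
(1 - z + z^4) has coefficients 1,-1,0,0,1,0,0 for degrees 0…6.
Finally multiplying by (1 + z + z^2), the product of all factors after the first has coefficients 1,0,0,-1,1,1,1 for degrees 0…6.
[z^6] = 1·1 + 1·1 + 1·1 + 1·(-1) + 2·0 = 2.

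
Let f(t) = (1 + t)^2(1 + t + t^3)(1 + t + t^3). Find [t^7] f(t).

2

(1 + t)^2 has coefficients 1,2,1 for degrees 0…2.
(1 + t + t^3) has coefficients 1,1,0,1,0,0,0,0 for degrees 0…7.
Finally multiplying by (1 + t + t^3), the product of all factors after the first has coefficients 1,2,1,2,2,0,1,0 for degrees 0…7.
[t^7] = 1·0 + 2·1 + 1·0 = 2.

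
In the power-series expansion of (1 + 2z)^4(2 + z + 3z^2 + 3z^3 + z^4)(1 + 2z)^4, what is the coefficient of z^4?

3073

(1 + 2z)^4 has coefficients 1,8,24,32,16 for degrees 0…4.
(2 + z + 3z^2 + 3z^3 + z^4) has coefficients 2,1,3,3,1 for degrees 0…4.
Finally multiplying by (1 + 2z)^4, the product of all factors after the first has coefficients 2,17,59,115,161 for degrees 0…4.
[z^4] = 1·161 + 8·115 + 24·59 + 32·17 + 16·2 = 3073.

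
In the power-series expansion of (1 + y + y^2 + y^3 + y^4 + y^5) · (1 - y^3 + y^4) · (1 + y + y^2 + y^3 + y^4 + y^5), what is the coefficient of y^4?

(1 + y + y^2 + y^3 + y^4 + y^5) has coefficients 1,1,1,1,1 for degrees 0…4.
(1 - y^3 + y^4) has coefficients 1,0,0,-1,1 for degrees 0…4.
Finally multiplying by (1 + y + y^2 + y^3 + y^4 + y^5), the product of all factors after the first has coefficients 1,1,1,0,1 for degrees 0…4.
[y^4] = 1·1 + 1·0 + 1·1 + 1·1 + 1·1 = 4.

4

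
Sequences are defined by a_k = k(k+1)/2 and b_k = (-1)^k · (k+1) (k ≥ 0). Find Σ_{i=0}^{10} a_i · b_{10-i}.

15

This is [x^10] in the product of the two ordinary generating functions.
Σ = 0·11 + 1·(-10) + 3·9 + 6·(-8) + 10·7 + 15·(-6) + 21·5 + 28·(-4) + 36·3 + 45·(-2) + 55·1 = 15.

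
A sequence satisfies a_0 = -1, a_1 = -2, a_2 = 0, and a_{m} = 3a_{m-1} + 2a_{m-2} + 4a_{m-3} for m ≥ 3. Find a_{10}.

-90480

The ordinary generating function has denominator 1 - 3t - 2t^2 - 4t^3.
Iterating the recurrence: a_0,…,a_{10} = -1, -2, 0, -8, -32, -112, -432, -1648, -6256, -23792, -90480.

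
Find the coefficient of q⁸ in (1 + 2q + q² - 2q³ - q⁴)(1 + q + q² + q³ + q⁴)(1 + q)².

(1 + 2q + q² - 2q³ - q⁴) has coefficients 1,2,1,-2,-1 for degrees 0…4.
(1 + q + q² + q³ + q⁴) has coefficients 1,1,1,1,1,0,0,0,0 for degrees 0…8.
Finally multiplying by (1 + q)², the product of all factors after the first has coefficients 1,3,4,4,4,3,1,0,0 for degrees 0…8.
[q⁸] = 1·0 + 2·0 + 1·1 − 2·3 − 1·4 = -9.

-9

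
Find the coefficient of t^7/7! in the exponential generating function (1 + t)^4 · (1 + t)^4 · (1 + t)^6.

17297280

The EGF product rule gives c_7 = Σ_{k_1+k_2+k_3=7} C(7; k_1,k_2,k_3) · ∏ g_i(k_i), where (1+t)^4 gives the falling factorial (4)_k; (1+t)^4 gives the falling factorial (4)_k; (1+t)^6 gives the falling factorial (6)_k.
g_1(k) for k = 0…7: 1, 4, 12, 24, 24, 0, 0, 0.
g_2(k) for k = 0…7: 1, 4, 12, 24, 24, 0, 0, 0.
g_3(k) for k = 0…7: 1, 6, 30, 120, 360, 720, 720, 0.
First combine the last two factors: h(k) = Σ_j C(k,j)·g_2(j)·g_3(k−j) for k = 0…7: 1, 10, 90, 720, 5040, 30240, 151200, 604800.
c_7 = Σ_k C(7,k)·g_1(k)·h(7−k) = 1·1·604800 + 7·4·151200 + 21·12·30240 + 35·24·5040 + 35·24·720 = 604800 + 4233600 + 7620480 + 4233600 + 604800 = 17297280.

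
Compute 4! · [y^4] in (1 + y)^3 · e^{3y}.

801

The EGF product rule gives c_4 = Σ_{k_1+k_2=4} C(4; k_1,k_2) · ∏ g_i(k_i), where (1+y)^3 gives the falling factorial (3)_k; e^{3y} gives (3)^k.
g_1(k) for k = 0…4: 1, 3, 6, 6, 0.
g_2(k) for k = 0…4: 1, 3, 9, 27, 81.
c_4 = Σ_k C(4,k)·g_1(k)·g_2(4−k) = 1·1·81 + 4·3·27 + 6·6·9 + 4·6·3 = 81 + 324 + 324 + 72 = 801.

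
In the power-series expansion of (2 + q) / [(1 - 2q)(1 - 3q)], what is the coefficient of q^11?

1229789

The denominator gives the recurrence a_n = 5a_(n−1) − 6a_(n−2) for n ≥ 2; the numerator fixes a_0 = 2, a_1 = 11.
Iterating: 2, 11, 43, 149, 487, 1541, 4783, 14669, 44647, 135221, 408223, 1229789, so a_11 = 1229789.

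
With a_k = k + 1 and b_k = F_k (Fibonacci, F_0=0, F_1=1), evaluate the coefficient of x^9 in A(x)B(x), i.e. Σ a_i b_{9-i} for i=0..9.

221

The convolution is the t^9 coefficient of A(t)B(t).
Σ = 1·34 + 2·21 + 3·13 + 4·8 + 5·5 + 6·3 + 7·2 + 8·1 + 9·1 + 10·0 = 221.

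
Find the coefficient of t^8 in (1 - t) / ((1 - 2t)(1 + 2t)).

Partial fractions give a closed form: a_n = (1/4)·2^n + (3/4)·(-2)^n.
At n = 8: a_8 = 256.

256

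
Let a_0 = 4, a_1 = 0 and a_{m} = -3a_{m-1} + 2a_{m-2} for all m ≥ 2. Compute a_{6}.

The ordinary generating function has denominator 1 + 3z - 2z^2.
Iterating the recurrence: a_0,…,a_{6} = 4, 0, 8, -24, 88, -312, 1112.

1112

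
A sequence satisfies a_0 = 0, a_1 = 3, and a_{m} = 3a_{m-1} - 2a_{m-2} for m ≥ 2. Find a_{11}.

6141

The ordinary generating function has denominator 1 - 3t + 2t^2.
Iterating the recurrence: a_0,…,a_{11} = 0, 3, 9, 21, 45, 93, 189, 381, 765, 1533, 3069, 6141.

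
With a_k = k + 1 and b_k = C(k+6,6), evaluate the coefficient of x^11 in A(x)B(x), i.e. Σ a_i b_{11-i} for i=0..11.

Write out a_i and b_{11-i} for i = 0,…,11 and sum the products.
Σ = 1·12376 + 2·8008 + 3·5005 + 4·3003 + 5·1716 + 6·924 + 7·462 + 8·210 + 9·84 + 10·28 + 11·7 + 12·1 = 75582.

75582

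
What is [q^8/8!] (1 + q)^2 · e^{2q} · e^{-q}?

The EGF product rule gives c_8 = Σ_{k_1+k_2+k_3=8} C(8; k_1,k_2,k_3) · ∏ g_i(k_i), where (1+q)^2 gives the falling factorial (2)_k; e^{2q} gives (2)^k; e^{-q} gives (-1)^k.
g_1(k) for k = 0…8: 1, 2, 2, 0, 0, 0, 0, 0, 0.
g_2(k) for k = 0…8: 1, 2, 4, 8, 16, 32, 64, 128, 256.
g_3(k) for k = 0…8: 1, -1, 1, -1, 1, -1, 1, -1, 1.
First combine the last two factors: h(k) = Σ_j C(k,j)·g_2(j)·g_3(k−j) for k = 0…8: 1, 1, 1, 1, 1, 1, 1, 1, 1.
c_8 = Σ_k C(8,k)·g_1(k)·h(8−k) = 1·1·1 + 8·2·1 + 28·2·1 = 1 + 16 + 56 = 73.

73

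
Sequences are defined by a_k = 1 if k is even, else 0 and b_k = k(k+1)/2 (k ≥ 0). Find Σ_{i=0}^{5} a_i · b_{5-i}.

Write out a_i and b_{5-i} for i = 0,…,5 and sum the products.
Σ = 1·15 + 0·10 + 1·6 + 0·3 + 1·1 + 0·0 = 22.

22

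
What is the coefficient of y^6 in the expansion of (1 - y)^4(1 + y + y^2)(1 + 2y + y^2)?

-2

(1 - y)^4 has coefficients 1,-4,6,-4,1 for degrees 0…4.
(1 + y + y^2) has coefficients 1,1,1,0,0,0,0 for degrees 0…6.
Finally multiplying by (1 + 2y + y^2), the product of all factors after the first has coefficients 1,3,4,3,1,0,0 for degrees 0…6.
[y^6] = 1·0 − 4·0 + 6·1 − 4·3 + 1·4 = -2.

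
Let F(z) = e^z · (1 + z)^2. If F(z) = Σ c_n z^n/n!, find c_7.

The EGF product rule gives c_7 = Σ_{k_1+k_2=7} C(7; k_1,k_2) · ∏ g_i(k_i), where e^z gives (1)^k; (1+z)^2 gives the falling factorial (2)_k.
g_1(k) for k = 0…7: 1, 1, 1, 1, 1, 1, 1, 1.
g_2(k) for k = 0…7: 1, 2, 2, 0, 0, 0, 0, 0.
c_7 = Σ_k C(7,k)·g_1(k)·g_2(7−k) = 21·1·2 + 7·1·2 + 1·1·1 = 42 + 14 + 1 = 57.

57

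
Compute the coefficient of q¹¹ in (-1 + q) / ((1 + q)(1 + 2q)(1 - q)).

Partial fractions give a closed form: a_n = (1)·(-1)^n + (-2)·(-2)^n.
At n = 11: a_11 = 4095.

4095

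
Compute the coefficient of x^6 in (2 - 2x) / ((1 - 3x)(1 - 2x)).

The denominator gives the recurrence a_n = 5a_(n−1) − 6a_(n−2) for n ≥ 3; the numerator fixes a_0 = 2, a_1 = 8, a_2 = 28.
Iterating: 2, 8, 28, 92, 292, 908, 2788, so a_6 = 2788.

2788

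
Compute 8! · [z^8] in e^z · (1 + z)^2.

73

The EGF product rule gives c_8 = Σ_{k_1+k_2=8} C(8; k_1,k_2) · ∏ g_i(k_i), where e^z gives (1)^k; (1+z)^2 gives the falling factorial (2)_k.
g_1(k) for k = 0…8: 1, 1, 1, 1, 1, 1, 1, 1, 1.
g_2(k) for k = 0…8: 1, 2, 2, 0, 0, 0, 0, 0, 0.
c_8 = Σ_k C(8,k)·g_1(k)·g_2(8−k) = 28·1·2 + 8·1·2 + 1·1·1 = 56 + 16 + 1 = 73.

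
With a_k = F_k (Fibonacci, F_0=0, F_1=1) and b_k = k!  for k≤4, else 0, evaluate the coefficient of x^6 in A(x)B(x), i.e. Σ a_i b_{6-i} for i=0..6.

This is [x^6] in the product of the two ordinary generating functions.
Σ = 0·0 + 1·0 + 1·24 + 2·6 + 3·2 + 5·1 + 8·1 = 55.

55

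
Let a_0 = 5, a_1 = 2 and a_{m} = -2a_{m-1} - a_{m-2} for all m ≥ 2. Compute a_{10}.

-65

The ordinary generating function has denominator 1 + 2t + t^2.
Iterating the recurrence: a_0,…,a_{10} = 5, 2, -9, 16, -23, 30, -37, 44, -51, 58, -65.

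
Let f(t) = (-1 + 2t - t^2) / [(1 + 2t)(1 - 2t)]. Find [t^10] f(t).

The denominator gives the recurrence a_n = 4a_(n−2) for n ≥ 3; the numerator fixes a_0 = -1, a_1 = 2, a_2 = -5.
Iterating: -1, 2, -5, 8, -20, 32, -80, 128, -320, 512, -1280, so a_10 = -1280.

-1280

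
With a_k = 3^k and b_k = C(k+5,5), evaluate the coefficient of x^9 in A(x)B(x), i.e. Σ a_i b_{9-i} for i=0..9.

222295

This is [x^9] in the product of the two ordinary generating functions.
Σ = 1·2002 + 3·1287 + 9·792 + 27·462 + 81·252 + 243·126 + 729·56 + 2187·21 + 6561·6 + 19683·1 = 222295.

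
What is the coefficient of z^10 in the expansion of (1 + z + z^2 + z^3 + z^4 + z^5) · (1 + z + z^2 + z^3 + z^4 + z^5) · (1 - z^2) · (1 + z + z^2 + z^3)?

-8

(1 + z + z^2 + z^3 + z^4 + z^5) has coefficients 1,1,1,1,1,1 for degrees 0…5.
(1 + z + z^2 + z^3 + z^4 + z^5) has coefficients 1,1,1,1,1,1,0,0,0,0,0 for degrees 0…10.
Multiplying by (1 - z^2) gives running coefficients 1,1,0,0,0,0,-1,-1,0,0,0 for degrees 0…10.
Finally multiplying by (1 + z + z^2 + z^3), the product of all factors after the first has coefficients 1,2,2,2,1,0,-1,-2,-2,-2,-1 for degrees 0…10.
[z^10] = 1·(-1) + 1·(-2) + 1·(-2) + 1·(-2) + 1·(-1) + 1·0 = -8.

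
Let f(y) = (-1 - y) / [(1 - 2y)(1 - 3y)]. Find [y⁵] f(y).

Partial fractions give a closed form: a_n = (3)·2^n + (-4)·3^n.
At n = 5: a_5 = -876.

-876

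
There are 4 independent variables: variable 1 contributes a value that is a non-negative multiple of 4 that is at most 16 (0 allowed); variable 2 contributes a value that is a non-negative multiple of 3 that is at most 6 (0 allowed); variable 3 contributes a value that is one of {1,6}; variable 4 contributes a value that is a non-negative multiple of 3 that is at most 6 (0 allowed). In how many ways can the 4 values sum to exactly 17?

4

The generating function for the choices is (1 + z^4 + z^8 + z^12 + z^16)·(1 + z^3 + z^6)·(z + z^6)·(1 + z^3 + z^6); the count is [z^17].
(1 + z^4 + z^8 + z^12 + z^16) has coefficients 1,0,0,0,1,0,0,0,1,0,0,0,1,0,0,0,1 for degrees 0…16.
(1 + z^3 + z^6) has coefficients 1,0,0,1,0,0,1,0,0,0,0,0,0,0,0,0,0,0 for degrees 0…17.
Multiplying by (z + z^6) gives running coefficients 0,1,0,0,1,0,1,1,0,1,0,0,1,0,0,0,0,0 for degrees 0…17.
Finally multiplying by (1 + z^3 + z^6), the product of all factors after the first has coefficients 0,1,0,0,2,0,1,3,0,2,2,0,3,1,0,2,0,0 for degrees 0…17.
[z^17] = 1·0 + 1·1 + 1·2 + 1·0 + 1·1 = 4.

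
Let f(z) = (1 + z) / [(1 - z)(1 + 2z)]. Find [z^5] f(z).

-10

The denominator gives the recurrence a_n = −a_(n−1) + 2a_(n−2) for n ≥ 3; the numerator fixes a_0 = 1, a_1 = 0, a_2 = 2.
Iterating: 1, 0, 2, -2, 6, -10, so a_5 = -10.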